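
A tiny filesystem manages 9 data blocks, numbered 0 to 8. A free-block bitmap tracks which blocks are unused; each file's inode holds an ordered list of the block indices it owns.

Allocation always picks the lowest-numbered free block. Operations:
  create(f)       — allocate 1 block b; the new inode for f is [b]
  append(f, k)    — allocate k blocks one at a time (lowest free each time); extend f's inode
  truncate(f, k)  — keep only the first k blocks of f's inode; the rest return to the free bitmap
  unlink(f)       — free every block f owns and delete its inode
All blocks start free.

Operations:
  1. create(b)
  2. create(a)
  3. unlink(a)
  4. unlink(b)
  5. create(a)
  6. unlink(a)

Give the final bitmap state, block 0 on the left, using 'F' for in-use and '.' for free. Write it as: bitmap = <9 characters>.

  1. create(b)  ⇒  F........  {b→[0]}
  2. create(a)  ⇒  FF.......  {a→[1]; b→[0]}
  3. unlink(a)  ⇒  F........  {b→[0]}
  4. unlink(b)  ⇒  .........  {}
  5. create(a)  ⇒  F........  {a→[0]}
  6. unlink(a)  ⇒  .........  {}

bitmap = .........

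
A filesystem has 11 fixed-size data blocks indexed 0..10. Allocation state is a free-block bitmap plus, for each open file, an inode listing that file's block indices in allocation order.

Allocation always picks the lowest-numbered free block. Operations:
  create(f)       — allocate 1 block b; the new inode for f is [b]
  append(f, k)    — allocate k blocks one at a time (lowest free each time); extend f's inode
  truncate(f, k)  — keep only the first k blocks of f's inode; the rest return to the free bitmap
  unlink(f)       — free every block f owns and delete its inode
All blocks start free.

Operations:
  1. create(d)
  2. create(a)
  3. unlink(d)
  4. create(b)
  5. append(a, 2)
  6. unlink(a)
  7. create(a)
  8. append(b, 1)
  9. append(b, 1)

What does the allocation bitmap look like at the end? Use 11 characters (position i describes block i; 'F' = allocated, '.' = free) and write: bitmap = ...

bitmap = FFFF.......

[1] create(d) — d=0 (map F..........)
[2] create(a) — a=1 d=0 (map FF.........)
[3] unlink(d) — a=1 (map .F.........)
[4] create(b) — a=1 b=0 (map FF.........)
[5] append(a, 2) — a=1,2,3 b=0 (map FFFF.......)
[6] unlink(a) — b=0 (map F..........)
[7] create(a) — a=1 b=0 (map FF.........)
[8] append(b, 1) — a=1 b=0,2 (map FFF........)
[9] append(b, 1) — a=1 b=0,2,3 (map FFFF.......)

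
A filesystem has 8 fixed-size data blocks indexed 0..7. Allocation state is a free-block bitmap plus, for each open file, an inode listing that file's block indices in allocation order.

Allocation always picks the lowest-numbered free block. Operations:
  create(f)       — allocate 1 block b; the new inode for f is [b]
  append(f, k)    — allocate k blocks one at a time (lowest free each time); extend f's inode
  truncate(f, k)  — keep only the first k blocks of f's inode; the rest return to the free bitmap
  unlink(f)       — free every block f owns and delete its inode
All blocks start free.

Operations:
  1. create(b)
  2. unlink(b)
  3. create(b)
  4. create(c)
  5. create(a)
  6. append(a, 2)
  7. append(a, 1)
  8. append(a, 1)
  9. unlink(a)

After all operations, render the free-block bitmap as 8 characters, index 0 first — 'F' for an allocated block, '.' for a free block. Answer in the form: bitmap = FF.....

  1. create(b)  ⇒  F.......  {b→[0]}
  2. unlink(b)  ⇒  ........  {}
  3. create(b)  ⇒  F.......  {b→[0]}
  4. create(c)  ⇒  FF......  {b→[0]; c→[1]}
  5. create(a)  ⇒  FFF.....  {a→[2]; b→[0]; c→[1]}
  6. append(a, 2)  ⇒  FFFFF...  {a→[2, 3, 4]; b→[0]; c→[1]}
  7. append(a, 1)  ⇒  FFFFFF..  {a→[2, 3, 4, 5]; b→[0]; c→[1]}
  8. append(a, 1)  ⇒  FFFFFFF.  {a→[2, 3, 4, 5, 6]; b→[0]; c→[1]}
  9. unlink(a)  ⇒  FF......  {b→[0]; c→[1]}

bitmap = FF......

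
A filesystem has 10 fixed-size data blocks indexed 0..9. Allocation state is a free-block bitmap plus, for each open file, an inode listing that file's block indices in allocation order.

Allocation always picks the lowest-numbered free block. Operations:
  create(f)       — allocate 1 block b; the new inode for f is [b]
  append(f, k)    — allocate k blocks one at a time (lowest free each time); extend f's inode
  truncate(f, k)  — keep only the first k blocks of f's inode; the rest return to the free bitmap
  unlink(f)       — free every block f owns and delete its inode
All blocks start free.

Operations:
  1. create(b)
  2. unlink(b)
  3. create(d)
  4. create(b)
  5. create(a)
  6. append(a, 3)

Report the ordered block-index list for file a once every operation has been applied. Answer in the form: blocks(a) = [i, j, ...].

blocks(a) = [2, 3, 4, 5]

[1] create(b) — b=0 (map F.........)
[2] unlink(b) —  (map ..........)
[3] create(d) — d=0 (map F.........)
[4] create(b) — b=1 d=0 (map FF........)
[5] create(a) — a=2 b=1 d=0 (map FFF.......)
[6] append(a, 3) — a=2,3,4,5 b=1 d=0 (map FFFFFF....)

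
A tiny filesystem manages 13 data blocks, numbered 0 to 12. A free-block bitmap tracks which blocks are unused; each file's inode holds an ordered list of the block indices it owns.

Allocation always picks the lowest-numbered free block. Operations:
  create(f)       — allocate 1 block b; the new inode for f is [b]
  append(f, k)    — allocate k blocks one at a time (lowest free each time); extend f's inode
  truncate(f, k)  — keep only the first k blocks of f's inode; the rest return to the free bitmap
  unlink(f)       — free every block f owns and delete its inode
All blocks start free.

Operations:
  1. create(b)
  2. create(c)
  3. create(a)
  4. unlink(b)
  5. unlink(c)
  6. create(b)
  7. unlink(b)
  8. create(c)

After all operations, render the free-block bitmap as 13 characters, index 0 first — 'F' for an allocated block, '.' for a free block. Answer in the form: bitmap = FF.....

[1] create(b) — b=0 (map F............)
[2] create(c) — b=0 c=1 (map FF...........)
[3] create(a) — a=2 b=0 c=1 (map FFF..........)
[4] unlink(b) — a=2 c=1 (map .FF..........)
[5] unlink(c) — a=2 (map ..F..........)
[6] create(b) — a=2 b=0 (map F.F..........)
[7] unlink(b) — a=2 (map ..F..........)
[8] create(c) — a=2 c=0 (map F.F..........)

bitmap = F.F..........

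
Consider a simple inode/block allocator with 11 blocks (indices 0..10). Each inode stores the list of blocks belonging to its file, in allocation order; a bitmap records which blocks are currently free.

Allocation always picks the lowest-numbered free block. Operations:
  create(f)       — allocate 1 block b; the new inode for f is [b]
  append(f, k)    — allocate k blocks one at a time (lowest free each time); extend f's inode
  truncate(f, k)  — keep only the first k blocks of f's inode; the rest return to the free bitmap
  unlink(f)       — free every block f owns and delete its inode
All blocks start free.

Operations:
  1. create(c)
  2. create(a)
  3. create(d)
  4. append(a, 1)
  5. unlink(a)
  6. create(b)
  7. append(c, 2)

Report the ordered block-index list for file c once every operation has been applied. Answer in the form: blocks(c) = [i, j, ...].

create(c): bitmap=F.......... | c=[0]
create(a): bitmap=FF......... | a=[1] c=[0]
create(d): bitmap=FFF........ | a=[1] c=[0] d=[2]
append(a, 1): bitmap=FFFF....... | a=[1, 3] c=[0] d=[2]
unlink(a): bitmap=F.F........ | c=[0] d=[2]
create(b): bitmap=FFF........ | b=[1] c=[0] d=[2]
append(c, 2): bitmap=FFFFF...... | b=[1] c=[0, 3, 4] d=[2]

blocks(c) = [0, 3, 4]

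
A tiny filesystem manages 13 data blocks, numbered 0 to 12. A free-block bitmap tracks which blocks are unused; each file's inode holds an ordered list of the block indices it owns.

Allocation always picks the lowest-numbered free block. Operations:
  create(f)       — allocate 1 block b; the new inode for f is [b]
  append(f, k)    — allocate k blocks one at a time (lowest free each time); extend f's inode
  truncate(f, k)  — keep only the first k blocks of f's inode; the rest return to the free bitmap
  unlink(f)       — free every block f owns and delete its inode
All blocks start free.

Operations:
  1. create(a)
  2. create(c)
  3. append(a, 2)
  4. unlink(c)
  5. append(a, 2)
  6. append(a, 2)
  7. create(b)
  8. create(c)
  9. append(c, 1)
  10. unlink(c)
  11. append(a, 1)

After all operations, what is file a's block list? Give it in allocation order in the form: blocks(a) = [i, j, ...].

  1. create(a)  ⇒  F............  {a→[0]}
  2. create(c)  ⇒  FF...........  {a→[0]; c→[1]}
  3. append(a, 2)  ⇒  FFFF.........  {a→[0, 2, 3]; c→[1]}
  4. unlink(c)  ⇒  F.FF.........  {a→[0, 2, 3]}
  5. append(a, 2)  ⇒  FFFFF........  {a→[0, 2, 3, 1, 4]}
  6. append(a, 2)  ⇒  FFFFFFF......  {a→[0, 2, 3, 1, 4, 5, 6]}
  7. create(b)  ⇒  FFFFFFFF.....  {a→[0, 2, 3, 1, 4, 5, 6]; b→[7]}
  8. create(c)  ⇒  FFFFFFFFF....  {a→[0, 2, 3, 1, 4, 5, 6]; b→[7]; c→[8]}
  9. append(c, 1)  ⇒  FFFFFFFFFF...  {a→[0, 2, 3, 1, 4, 5, 6]; b→[7]; c→[8, 9]}
  10. unlink(c)  ⇒  FFFFFFFF.....  {a→[0, 2, 3, 1, 4, 5, 6]; b→[7]}
  11. append(a, 1)  ⇒  FFFFFFFFF....  {a→[0, 2, 3, 1, 4, 5, 6, 8]; b→[7]}

blocks(a) = [0, 2, 3, 1, 4, 5, 6, 8]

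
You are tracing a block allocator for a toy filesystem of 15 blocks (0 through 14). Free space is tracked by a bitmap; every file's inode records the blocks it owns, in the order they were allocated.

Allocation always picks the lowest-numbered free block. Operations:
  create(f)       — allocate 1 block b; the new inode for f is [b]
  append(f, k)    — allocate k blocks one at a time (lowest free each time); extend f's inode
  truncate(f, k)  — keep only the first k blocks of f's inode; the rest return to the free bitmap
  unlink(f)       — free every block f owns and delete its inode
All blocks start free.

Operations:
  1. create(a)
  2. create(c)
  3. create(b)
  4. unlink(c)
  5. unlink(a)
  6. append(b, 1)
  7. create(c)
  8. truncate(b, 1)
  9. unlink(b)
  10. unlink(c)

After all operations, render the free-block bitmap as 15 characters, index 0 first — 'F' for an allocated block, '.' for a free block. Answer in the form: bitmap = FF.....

create(a): bitmap=F.............. | a=[0]
create(c): bitmap=FF............. | a=[0] c=[1]
create(b): bitmap=FFF............ | a=[0] b=[2] c=[1]
unlink(c): bitmap=F.F............ | a=[0] b=[2]
unlink(a): bitmap=..F............ | b=[2]
append(b, 1): bitmap=F.F............ | b=[2, 0]
create(c): bitmap=FFF............ | b=[2, 0] c=[1]
truncate(b, 1): bitmap=.FF............ | b=[2] c=[1]
unlink(b): bitmap=.F............. | c=[1]
unlink(c): bitmap=............... | 

bitmap = ...............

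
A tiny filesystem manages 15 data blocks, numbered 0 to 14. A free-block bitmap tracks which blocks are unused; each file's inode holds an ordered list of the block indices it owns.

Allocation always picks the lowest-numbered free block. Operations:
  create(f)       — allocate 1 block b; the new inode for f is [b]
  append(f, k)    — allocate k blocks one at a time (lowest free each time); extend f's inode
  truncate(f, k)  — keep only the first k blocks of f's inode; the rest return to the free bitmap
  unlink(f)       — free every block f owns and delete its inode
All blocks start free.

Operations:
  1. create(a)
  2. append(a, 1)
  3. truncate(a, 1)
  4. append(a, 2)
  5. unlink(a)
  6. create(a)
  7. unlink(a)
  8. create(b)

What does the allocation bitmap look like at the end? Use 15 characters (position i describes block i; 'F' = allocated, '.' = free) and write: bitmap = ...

bitmap = F..............

create(a): bitmap=F.............. | a=[0]
append(a, 1): bitmap=FF............. | a=[0, 1]
truncate(a, 1): bitmap=F.............. | a=[0]
append(a, 2): bitmap=FFF............ | a=[0, 1, 2]
unlink(a): bitmap=............... | 
create(a): bitmap=F.............. | a=[0]
unlink(a): bitmap=............... | 
create(b): bitmap=F.............. | b=[0]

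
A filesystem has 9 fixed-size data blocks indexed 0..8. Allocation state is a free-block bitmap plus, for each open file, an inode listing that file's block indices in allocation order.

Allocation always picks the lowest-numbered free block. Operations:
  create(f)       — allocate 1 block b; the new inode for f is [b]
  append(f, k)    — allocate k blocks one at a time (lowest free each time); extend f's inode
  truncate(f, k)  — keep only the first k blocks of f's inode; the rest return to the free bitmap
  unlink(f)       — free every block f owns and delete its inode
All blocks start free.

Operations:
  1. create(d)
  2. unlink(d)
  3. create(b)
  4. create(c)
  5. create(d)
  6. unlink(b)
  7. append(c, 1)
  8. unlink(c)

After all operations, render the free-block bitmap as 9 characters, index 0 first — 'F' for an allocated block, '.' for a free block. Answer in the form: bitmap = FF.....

  1. create(d)  ⇒  F........  {d→[0]}
  2. unlink(d)  ⇒  .........  {}
  3. create(b)  ⇒  F........  {b→[0]}
  4. create(c)  ⇒  FF.......  {b→[0]; c→[1]}
  5. create(d)  ⇒  FFF......  {b→[0]; c→[1]; d→[2]}
  6. unlink(b)  ⇒  .FF......  {c→[1]; d→[2]}
  7. append(c, 1)  ⇒  FFF......  {c→[1, 0]; d→[2]}
  8. unlink(c)  ⇒  ..F......  {d→[2]}

bitmap = ..F......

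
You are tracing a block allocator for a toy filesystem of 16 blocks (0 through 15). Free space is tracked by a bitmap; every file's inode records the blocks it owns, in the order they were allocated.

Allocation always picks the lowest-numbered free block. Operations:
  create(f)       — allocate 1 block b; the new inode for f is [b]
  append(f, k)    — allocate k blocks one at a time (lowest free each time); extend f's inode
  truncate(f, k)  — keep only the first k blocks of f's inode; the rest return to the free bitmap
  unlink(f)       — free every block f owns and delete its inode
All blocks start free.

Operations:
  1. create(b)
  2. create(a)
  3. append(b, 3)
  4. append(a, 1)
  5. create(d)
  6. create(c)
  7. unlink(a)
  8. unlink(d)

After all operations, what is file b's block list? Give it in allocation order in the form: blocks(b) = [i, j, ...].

  1. create(b)  ⇒  F...............  {b→[0]}
  2. create(a)  ⇒  FF..............  {a→[1]; b→[0]}
  3. append(b, 3)  ⇒  FFFFF...........  {a→[1]; b→[0, 2, 3, 4]}
  4. append(a, 1)  ⇒  FFFFFF..........  {a→[1, 5]; b→[0, 2, 3, 4]}
  5. create(d)  ⇒  FFFFFFF.........  {a→[1, 5]; b→[0, 2, 3, 4]; d→[6]}
  6. create(c)  ⇒  FFFFFFFF........  {a→[1, 5]; b→[0, 2, 3, 4]; c→[7]; d→[6]}
  7. unlink(a)  ⇒  F.FFF.FF........  {b→[0, 2, 3, 4]; c→[7]; d→[6]}
  8. unlink(d)  ⇒  F.FFF..F........  {b→[0, 2, 3, 4]; c→[7]}

blocks(b) = [0, 2, 3, 4]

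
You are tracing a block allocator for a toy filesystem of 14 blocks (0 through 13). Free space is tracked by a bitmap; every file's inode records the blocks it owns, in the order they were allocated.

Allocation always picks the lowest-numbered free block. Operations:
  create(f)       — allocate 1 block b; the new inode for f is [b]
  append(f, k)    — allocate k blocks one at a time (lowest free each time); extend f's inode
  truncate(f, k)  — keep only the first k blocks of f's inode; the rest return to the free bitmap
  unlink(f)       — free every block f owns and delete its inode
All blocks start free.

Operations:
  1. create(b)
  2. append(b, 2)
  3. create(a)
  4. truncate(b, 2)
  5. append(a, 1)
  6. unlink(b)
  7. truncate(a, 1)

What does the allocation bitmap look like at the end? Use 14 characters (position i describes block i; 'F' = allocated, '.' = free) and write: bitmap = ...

  1. create(b)  ⇒  F.............  {b→[0]}
  2. append(b, 2)  ⇒  FFF...........  {b→[0, 1, 2]}
  3. create(a)  ⇒  FFFF..........  {a→[3]; b→[0, 1, 2]}
  4. truncate(b, 2)  ⇒  FF.F..........  {a→[3]; b→[0, 1]}
  5. append(a, 1)  ⇒  FFFF..........  {a→[3, 2]; b→[0, 1]}
  6. unlink(b)  ⇒  ..FF..........  {a→[3, 2]}
  7. truncate(a, 1)  ⇒  ...F..........  {a→[3]}

bitmap = ...F..........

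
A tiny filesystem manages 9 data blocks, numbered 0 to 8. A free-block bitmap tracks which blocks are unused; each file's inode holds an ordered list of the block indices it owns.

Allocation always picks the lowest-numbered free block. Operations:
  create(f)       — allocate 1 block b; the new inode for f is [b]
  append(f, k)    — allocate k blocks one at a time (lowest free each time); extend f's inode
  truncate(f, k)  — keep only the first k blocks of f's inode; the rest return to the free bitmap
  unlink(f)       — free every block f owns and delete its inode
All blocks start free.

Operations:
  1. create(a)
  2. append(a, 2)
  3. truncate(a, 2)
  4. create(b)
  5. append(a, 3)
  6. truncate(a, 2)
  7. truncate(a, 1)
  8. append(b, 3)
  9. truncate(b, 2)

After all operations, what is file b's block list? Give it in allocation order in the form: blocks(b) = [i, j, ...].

  1. create(a)  ⇒  F........  {a→[0]}
  2. append(a, 2)  ⇒  FFF......  {a→[0, 1, 2]}
  3. truncate(a, 2)  ⇒  FF.......  {a→[0, 1]}
  4. create(b)  ⇒  FFF......  {a→[0, 1]; b→[2]}
  5. append(a, 3)  ⇒  FFFFFF...  {a→[0, 1, 3, 4, 5]; b→[2]}
  6. truncate(a, 2)  ⇒  FFF......  {a→[0, 1]; b→[2]}
  7. truncate(a, 1)  ⇒  F.F......  {a→[0]; b→[2]}
  8. append(b, 3)  ⇒  FFFFF....  {a→[0]; b→[2, 1, 3, 4]}
  9. truncate(b, 2)  ⇒  FFF......  {a→[0]; b→[2, 1]}

blocks(b) = [2, 1]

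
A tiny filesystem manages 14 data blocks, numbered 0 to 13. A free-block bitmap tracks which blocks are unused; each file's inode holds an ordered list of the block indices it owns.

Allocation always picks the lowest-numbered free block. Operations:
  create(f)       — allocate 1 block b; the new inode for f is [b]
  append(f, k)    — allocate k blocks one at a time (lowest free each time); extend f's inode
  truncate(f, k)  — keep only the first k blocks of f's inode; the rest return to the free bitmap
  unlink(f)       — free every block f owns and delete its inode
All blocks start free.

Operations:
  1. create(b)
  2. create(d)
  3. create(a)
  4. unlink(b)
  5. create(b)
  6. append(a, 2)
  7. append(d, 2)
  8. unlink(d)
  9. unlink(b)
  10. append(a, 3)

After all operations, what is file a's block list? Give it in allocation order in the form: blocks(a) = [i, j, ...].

blocks(a) = [2, 3, 4, 0, 1, 5]

create(b): bitmap=F............. | b=[0]
create(d): bitmap=FF............ | b=[0] d=[1]
create(a): bitmap=FFF........... | a=[2] b=[0] d=[1]
unlink(b): bitmap=.FF........... | a=[2] d=[1]
create(b): bitmap=FFF........... | a=[2] b=[0] d=[1]
append(a, 2): bitmap=FFFFF......... | a=[2, 3, 4] b=[0] d=[1]
append(d, 2): bitmap=FFFFFFF....... | a=[2, 3, 4] b=[0] d=[1, 5, 6]
unlink(d): bitmap=F.FFF......... | a=[2, 3, 4] b=[0]
unlink(b): bitmap=..FFF......... | a=[2, 3, 4]
append(a, 3): bitmap=FFFFFF........ | a=[2, 3, 4, 0, 1, 5]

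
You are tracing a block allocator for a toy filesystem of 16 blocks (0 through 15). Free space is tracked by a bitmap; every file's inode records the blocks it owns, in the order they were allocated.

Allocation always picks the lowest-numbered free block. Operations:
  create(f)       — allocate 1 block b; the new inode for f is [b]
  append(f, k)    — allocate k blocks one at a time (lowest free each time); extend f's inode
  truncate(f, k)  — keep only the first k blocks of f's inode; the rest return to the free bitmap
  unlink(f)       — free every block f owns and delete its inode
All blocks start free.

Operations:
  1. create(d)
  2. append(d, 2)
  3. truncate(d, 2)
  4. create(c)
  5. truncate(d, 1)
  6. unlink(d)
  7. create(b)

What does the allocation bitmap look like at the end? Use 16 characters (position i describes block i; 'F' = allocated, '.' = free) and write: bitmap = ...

[1] create(d) — d=0 (map F...............)
[2] append(d, 2) — d=0,1,2 (map FFF.............)
[3] truncate(d, 2) — d=0,1 (map FF..............)
[4] create(c) — c=2 d=0,1 (map FFF.............)
[5] truncate(d, 1) — c=2 d=0 (map F.F.............)
[6] unlink(d) — c=2 (map ..F.............)
[7] create(b) — b=0 c=2 (map F.F.............)

bitmap = F.F.............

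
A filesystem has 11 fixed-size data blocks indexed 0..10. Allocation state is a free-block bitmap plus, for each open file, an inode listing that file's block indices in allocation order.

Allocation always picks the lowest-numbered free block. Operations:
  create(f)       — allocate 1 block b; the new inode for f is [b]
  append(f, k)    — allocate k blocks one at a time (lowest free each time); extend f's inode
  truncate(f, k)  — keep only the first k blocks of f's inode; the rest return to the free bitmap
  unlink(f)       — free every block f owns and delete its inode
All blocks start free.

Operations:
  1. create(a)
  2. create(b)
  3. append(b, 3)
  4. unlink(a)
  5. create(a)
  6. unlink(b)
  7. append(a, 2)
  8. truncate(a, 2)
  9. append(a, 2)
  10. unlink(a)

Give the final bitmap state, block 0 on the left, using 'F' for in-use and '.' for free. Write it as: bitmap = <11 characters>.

bitmap = ...........

create(a): bitmap=F.......... | a=[0]
create(b): bitmap=FF......... | a=[0] b=[1]
append(b, 3): bitmap=FFFFF...... | a=[0] b=[1, 2, 3, 4]
unlink(a): bitmap=.FFFF...... | b=[1, 2, 3, 4]
create(a): bitmap=FFFFF...... | a=[0] b=[1, 2, 3, 4]
unlink(b): bitmap=F.......... | a=[0]
append(a, 2): bitmap=FFF........ | a=[0, 1, 2]
truncate(a, 2): bitmap=FF......... | a=[0, 1]
append(a, 2): bitmap=FFFF....... | a=[0, 1, 2, 3]
unlink(a): bitmap=........... | 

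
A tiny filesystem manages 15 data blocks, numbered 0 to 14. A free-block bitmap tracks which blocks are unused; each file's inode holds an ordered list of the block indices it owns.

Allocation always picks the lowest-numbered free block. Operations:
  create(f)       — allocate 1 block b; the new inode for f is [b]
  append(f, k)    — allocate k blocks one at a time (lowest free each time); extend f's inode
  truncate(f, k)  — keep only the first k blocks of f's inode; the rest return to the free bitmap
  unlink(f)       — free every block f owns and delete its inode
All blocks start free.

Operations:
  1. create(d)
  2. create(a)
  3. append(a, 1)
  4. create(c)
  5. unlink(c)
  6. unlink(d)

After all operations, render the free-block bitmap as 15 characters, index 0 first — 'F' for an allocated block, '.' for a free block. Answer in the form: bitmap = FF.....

bitmap = .FF............

[1] create(d) — d=0 (map F..............)
[2] create(a) — a=1 d=0 (map FF.............)
[3] append(a, 1) — a=1,2 d=0 (map FFF............)
[4] create(c) — a=1,2 c=3 d=0 (map FFFF...........)
[5] unlink(c) — a=1,2 d=0 (map FFF............)
[6] unlink(d) — a=1,2 (map .FF............)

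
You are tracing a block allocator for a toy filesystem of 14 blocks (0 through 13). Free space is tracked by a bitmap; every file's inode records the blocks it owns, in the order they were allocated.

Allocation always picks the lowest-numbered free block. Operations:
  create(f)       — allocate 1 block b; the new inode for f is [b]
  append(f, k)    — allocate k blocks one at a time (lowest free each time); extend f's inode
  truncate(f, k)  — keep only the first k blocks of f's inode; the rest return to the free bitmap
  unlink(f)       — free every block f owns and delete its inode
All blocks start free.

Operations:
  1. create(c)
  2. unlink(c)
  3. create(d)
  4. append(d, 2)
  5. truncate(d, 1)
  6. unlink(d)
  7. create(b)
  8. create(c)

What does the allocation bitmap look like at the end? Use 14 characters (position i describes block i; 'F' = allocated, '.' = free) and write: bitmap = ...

after create(c) → c:[0]  free=[F.............]
after unlink(c) →   free=[..............]
after create(d) → d:[0]  free=[F.............]
after append(d, 2) → d:[0, 1, 2]  free=[FFF...........]
after truncate(d, 1) → d:[0]  free=[F.............]
after unlink(d) →   free=[..............]
after create(b) → b:[0]  free=[F.............]
after create(c) → b:[0], c:[1]  free=[FF............]

bitmap = FF............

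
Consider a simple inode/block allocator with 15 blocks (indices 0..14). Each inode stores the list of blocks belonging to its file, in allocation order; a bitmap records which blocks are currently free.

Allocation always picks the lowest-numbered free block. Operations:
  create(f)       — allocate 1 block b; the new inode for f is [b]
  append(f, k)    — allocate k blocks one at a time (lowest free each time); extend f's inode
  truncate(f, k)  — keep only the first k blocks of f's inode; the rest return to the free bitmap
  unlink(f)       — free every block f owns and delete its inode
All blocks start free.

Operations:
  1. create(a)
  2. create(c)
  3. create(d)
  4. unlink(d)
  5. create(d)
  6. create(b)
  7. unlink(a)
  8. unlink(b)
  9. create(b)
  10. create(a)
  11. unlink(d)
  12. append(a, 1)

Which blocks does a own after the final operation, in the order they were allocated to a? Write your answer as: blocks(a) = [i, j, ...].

blocks(a) = [3, 2]

after create(a) → a:[0]  free=[F..............]
after create(c) → a:[0], c:[1]  free=[FF.............]
after create(d) → a:[0], c:[1], d:[2]  free=[FFF............]
after unlink(d) → a:[0], c:[1]  free=[FF.............]
after create(d) → a:[0], c:[1], d:[2]  free=[FFF............]
after create(b) → a:[0], b:[3], c:[1], d:[2]  free=[FFFF...........]
after unlink(a) → b:[3], c:[1], d:[2]  free=[.FFF...........]
after unlink(b) → c:[1], d:[2]  free=[.FF............]
after create(b) → b:[0], c:[1], d:[2]  free=[FFF............]
after create(a) → a:[3], b:[0], c:[1], d:[2]  free=[FFFF...........]
after unlink(d) → a:[3], b:[0], c:[1]  free=[FF.F...........]
after append(a, 1) → a:[3, 2], b:[0], c:[1]  free=[FFFF...........]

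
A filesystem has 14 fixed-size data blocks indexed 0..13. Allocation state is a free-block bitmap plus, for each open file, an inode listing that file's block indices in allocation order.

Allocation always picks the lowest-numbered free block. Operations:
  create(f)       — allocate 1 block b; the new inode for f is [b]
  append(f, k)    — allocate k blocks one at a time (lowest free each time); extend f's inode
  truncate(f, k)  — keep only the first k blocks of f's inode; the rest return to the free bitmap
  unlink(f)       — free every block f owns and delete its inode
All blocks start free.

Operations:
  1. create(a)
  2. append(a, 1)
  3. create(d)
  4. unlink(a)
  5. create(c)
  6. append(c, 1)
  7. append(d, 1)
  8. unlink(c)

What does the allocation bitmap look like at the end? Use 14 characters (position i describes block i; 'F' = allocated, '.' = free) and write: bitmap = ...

  1. create(a)  ⇒  F.............  {a→[0]}
  2. append(a, 1)  ⇒  FF............  {a→[0, 1]}
  3. create(d)  ⇒  FFF...........  {a→[0, 1]; d→[2]}
  4. unlink(a)  ⇒  ..F...........  {d→[2]}
  5. create(c)  ⇒  F.F...........  {c→[0]; d→[2]}
  6. append(c, 1)  ⇒  FFF...........  {c→[0, 1]; d→[2]}
  7. append(d, 1)  ⇒  FFFF..........  {c→[0, 1]; d→[2, 3]}
  8. unlink(c)  ⇒  ..FF..........  {d→[2, 3]}

bitmap = ..FF..........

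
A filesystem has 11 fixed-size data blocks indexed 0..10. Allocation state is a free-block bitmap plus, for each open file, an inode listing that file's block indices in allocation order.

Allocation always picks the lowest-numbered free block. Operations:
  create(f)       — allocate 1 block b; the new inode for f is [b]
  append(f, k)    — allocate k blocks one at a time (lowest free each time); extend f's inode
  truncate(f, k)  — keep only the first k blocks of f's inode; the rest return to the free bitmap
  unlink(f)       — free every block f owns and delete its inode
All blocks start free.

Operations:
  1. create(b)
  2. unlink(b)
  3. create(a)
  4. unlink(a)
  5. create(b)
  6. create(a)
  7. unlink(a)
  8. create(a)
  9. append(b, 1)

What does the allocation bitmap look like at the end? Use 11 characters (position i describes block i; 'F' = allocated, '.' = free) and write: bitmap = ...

[1] create(b) — b=0 (map F..........)
[2] unlink(b) —  (map ...........)
[3] create(a) — a=0 (map F..........)
[4] unlink(a) —  (map ...........)
[5] create(b) — b=0 (map F..........)
[6] create(a) — a=1 b=0 (map FF.........)
[7] unlink(a) — b=0 (map F..........)
[8] create(a) — a=1 b=0 (map FF.........)
[9] append(b, 1) — a=1 b=0,2 (map FFF........)

bitmap = FFF........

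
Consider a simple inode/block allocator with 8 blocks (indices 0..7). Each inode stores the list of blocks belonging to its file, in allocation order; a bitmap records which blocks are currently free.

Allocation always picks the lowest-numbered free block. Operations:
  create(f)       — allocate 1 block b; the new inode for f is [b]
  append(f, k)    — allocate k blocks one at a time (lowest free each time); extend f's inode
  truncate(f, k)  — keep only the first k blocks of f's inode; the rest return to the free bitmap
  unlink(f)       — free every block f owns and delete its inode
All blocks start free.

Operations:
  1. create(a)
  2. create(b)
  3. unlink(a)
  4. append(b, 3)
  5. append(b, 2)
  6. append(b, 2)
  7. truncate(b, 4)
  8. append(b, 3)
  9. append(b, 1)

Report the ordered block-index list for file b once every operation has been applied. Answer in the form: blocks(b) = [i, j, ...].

blocks(b) = [1, 0, 2, 3, 4, 5, 6, 7]

after create(a) → a:[0]  free=[F.......]
after create(b) → a:[0], b:[1]  free=[FF......]
after unlink(a) → b:[1]  free=[.F......]
after append(b, 3) → b:[1, 0, 2, 3]  free=[FFFF....]
after append(b, 2) → b:[1, 0, 2, 3, 4, 5]  free=[FFFFFF..]
after append(b, 2) → b:[1, 0, 2, 3, 4, 5, 6, 7]  free=[FFFFFFFF]
after truncate(b, 4) → b:[1, 0, 2, 3]  free=[FFFF....]
after append(b, 3) → b:[1, 0, 2, 3, 4, 5, 6]  free=[FFFFFFF.]
after append(b, 1) → b:[1, 0, 2, 3, 4, 5, 6, 7]  free=[FFFFFFFF]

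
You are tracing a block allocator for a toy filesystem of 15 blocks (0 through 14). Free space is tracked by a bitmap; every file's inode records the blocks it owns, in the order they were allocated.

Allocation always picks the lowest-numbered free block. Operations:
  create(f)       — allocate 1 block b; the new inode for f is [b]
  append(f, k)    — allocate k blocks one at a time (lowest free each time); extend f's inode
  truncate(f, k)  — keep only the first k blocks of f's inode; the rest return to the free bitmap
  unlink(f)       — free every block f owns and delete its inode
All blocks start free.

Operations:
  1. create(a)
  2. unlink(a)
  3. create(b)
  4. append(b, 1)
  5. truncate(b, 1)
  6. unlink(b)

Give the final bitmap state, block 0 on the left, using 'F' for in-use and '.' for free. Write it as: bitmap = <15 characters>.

bitmap = ...............

[1] create(a) — a=0 (map F..............)
[2] unlink(a) —  (map ...............)
[3] create(b) — b=0 (map F..............)
[4] append(b, 1) — b=0,1 (map FF.............)
[5] truncate(b, 1) — b=0 (map F..............)
[6] unlink(b) —  (map ...............)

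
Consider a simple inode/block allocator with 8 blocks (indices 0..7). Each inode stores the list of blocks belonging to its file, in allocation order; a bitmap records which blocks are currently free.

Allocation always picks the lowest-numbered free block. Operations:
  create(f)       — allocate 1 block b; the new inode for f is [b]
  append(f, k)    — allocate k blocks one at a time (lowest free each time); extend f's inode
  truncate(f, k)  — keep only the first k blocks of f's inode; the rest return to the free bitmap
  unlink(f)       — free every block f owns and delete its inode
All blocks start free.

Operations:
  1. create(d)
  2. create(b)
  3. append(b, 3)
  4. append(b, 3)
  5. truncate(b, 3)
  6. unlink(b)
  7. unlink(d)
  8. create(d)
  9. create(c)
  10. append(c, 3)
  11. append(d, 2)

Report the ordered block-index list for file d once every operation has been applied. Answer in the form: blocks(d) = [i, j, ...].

blocks(d) = [0, 5, 6]

create(d): bitmap=F....... | d=[0]
create(b): bitmap=FF...... | b=[1] d=[0]
append(b, 3): bitmap=FFFFF... | b=[1, 2, 3, 4] d=[0]
append(b, 3): bitmap=FFFFFFFF | b=[1, 2, 3, 4, 5, 6, 7] d=[0]
truncate(b, 3): bitmap=FFFF.... | b=[1, 2, 3] d=[0]
unlink(b): bitmap=F....... | d=[0]
unlink(d): bitmap=........ | 
create(d): bitmap=F....... | d=[0]
create(c): bitmap=FF...... | c=[1] d=[0]
append(c, 3): bitmap=FFFFF... | c=[1, 2, 3, 4] d=[0]
append(d, 2): bitmap=FFFFFFF. | c=[1, 2, 3, 4] d=[0, 5, 6]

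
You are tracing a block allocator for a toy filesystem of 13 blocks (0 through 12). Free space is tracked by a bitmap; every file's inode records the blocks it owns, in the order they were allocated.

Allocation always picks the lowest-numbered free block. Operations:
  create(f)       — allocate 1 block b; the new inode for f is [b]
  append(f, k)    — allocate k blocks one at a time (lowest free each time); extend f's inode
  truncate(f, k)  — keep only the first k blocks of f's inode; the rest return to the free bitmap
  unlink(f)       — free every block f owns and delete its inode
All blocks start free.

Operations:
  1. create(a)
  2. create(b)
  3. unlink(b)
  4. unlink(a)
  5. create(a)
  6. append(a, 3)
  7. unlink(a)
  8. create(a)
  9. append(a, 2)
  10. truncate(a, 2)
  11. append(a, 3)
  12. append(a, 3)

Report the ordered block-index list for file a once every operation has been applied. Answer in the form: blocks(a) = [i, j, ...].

blocks(a) = [0, 1, 2, 3, 4, 5, 6, 7]

create(a): bitmap=F............ | a=[0]
create(b): bitmap=FF........... | a=[0] b=[1]
unlink(b): bitmap=F............ | a=[0]
unlink(a): bitmap=............. | 
create(a): bitmap=F............ | a=[0]
append(a, 3): bitmap=FFFF......... | a=[0, 1, 2, 3]
unlink(a): bitmap=............. | 
create(a): bitmap=F............ | a=[0]
append(a, 2): bitmap=FFF.......... | a=[0, 1, 2]
truncate(a, 2): bitmap=FF........... | a=[0, 1]
append(a, 3): bitmap=FFFFF........ | a=[0, 1, 2, 3, 4]
append(a, 3): bitmap=FFFFFFFF..... | a=[0, 1, 2, 3, 4, 5, 6, 7]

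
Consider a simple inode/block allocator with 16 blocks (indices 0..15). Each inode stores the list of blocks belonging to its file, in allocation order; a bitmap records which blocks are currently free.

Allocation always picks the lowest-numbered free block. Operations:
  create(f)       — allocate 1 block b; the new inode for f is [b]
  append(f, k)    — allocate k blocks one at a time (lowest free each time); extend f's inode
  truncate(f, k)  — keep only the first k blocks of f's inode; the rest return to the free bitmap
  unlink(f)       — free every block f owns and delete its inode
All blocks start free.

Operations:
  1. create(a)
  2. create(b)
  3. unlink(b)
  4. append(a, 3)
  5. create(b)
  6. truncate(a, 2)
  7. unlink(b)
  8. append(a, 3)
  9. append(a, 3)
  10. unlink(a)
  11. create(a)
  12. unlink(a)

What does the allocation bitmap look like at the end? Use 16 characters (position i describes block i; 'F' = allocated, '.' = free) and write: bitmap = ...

create(a): bitmap=F............... | a=[0]
create(b): bitmap=FF.............. | a=[0] b=[1]
unlink(b): bitmap=F............... | a=[0]
append(a, 3): bitmap=FFFF............ | a=[0, 1, 2, 3]
create(b): bitmap=FFFFF........... | a=[0, 1, 2, 3] b=[4]
truncate(a, 2): bitmap=FF..F........... | a=[0, 1] b=[4]
unlink(b): bitmap=FF.............. | a=[0, 1]
append(a, 3): bitmap=FFFFF........... | a=[0, 1, 2, 3, 4]
append(a, 3): bitmap=FFFFFFFF........ | a=[0, 1, 2, 3, 4, 5, 6, 7]
unlink(a): bitmap=................ | 
create(a): bitmap=F............... | a=[0]
unlink(a): bitmap=................ | 

bitmap = ................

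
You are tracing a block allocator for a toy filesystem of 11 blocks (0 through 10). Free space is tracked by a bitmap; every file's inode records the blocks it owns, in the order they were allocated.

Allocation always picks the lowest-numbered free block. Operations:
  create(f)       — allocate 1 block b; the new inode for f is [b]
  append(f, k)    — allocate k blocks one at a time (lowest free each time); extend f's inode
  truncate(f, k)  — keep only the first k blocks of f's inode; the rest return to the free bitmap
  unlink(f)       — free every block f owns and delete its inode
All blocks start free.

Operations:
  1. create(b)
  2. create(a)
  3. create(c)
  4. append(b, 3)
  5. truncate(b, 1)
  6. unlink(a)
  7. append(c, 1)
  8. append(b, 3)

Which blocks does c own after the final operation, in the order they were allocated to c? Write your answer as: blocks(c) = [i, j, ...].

blocks(c) = [2, 1]

after create(b) → b:[0]  free=[F..........]
after create(a) → a:[1], b:[0]  free=[FF.........]
after create(c) → a:[1], b:[0], c:[2]  free=[FFF........]
after append(b, 3) → a:[1], b:[0, 3, 4, 5], c:[2]  free=[FFFFFF.....]
after truncate(b, 1) → a:[1], b:[0], c:[2]  free=[FFF........]
after unlink(a) → b:[0], c:[2]  free=[F.F........]
after append(c, 1) → b:[0], c:[2, 1]  free=[FFF........]
after append(b, 3) → b:[0, 3, 4, 5], c:[2, 1]  free=[FFFFFF.....]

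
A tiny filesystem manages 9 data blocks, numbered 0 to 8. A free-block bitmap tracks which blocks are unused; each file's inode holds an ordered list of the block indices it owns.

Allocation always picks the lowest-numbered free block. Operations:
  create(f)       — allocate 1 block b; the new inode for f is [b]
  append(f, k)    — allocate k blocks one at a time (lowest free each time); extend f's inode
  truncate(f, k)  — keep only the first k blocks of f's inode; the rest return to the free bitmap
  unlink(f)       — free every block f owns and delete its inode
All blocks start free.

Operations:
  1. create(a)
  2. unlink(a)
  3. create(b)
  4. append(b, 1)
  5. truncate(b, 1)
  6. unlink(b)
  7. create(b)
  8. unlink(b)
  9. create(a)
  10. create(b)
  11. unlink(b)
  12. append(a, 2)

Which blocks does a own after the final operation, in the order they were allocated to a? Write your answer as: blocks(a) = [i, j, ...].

  1. create(a)  ⇒  F........  {a→[0]}
  2. unlink(a)  ⇒  .........  {}
  3. create(b)  ⇒  F........  {b→[0]}
  4. append(b, 1)  ⇒  FF.......  {b→[0, 1]}
  5. truncate(b, 1)  ⇒  F........  {b→[0]}
  6. unlink(b)  ⇒  .........  {}
  7. create(b)  ⇒  F........  {b→[0]}
  8. unlink(b)  ⇒  .........  {}
  9. create(a)  ⇒  F........  {a→[0]}
  10. create(b)  ⇒  FF.......  {a→[0]; b→[1]}
  11. unlink(b)  ⇒  F........  {a→[0]}
  12. append(a, 2)  ⇒  FFF......  {a→[0, 1, 2]}

blocks(a) = [0, 1, 2]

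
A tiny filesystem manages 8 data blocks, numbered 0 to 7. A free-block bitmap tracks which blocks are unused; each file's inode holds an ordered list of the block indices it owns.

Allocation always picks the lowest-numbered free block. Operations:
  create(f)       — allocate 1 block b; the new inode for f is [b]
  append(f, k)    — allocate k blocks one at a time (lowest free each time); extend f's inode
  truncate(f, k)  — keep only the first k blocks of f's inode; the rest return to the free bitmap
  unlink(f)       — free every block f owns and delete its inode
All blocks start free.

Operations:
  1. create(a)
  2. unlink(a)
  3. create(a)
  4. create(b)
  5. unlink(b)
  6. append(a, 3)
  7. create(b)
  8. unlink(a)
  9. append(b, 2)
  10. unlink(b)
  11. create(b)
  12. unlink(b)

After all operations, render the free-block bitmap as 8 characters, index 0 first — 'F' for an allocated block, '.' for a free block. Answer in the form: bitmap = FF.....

bitmap = ........

  1. create(a)  ⇒  F.......  {a→[0]}
  2. unlink(a)  ⇒  ........  {}
  3. create(a)  ⇒  F.......  {a→[0]}
  4. create(b)  ⇒  FF......  {a→[0]; b→[1]}
  5. unlink(b)  ⇒  F.......  {a→[0]}
  6. append(a, 3)  ⇒  FFFF....  {a→[0, 1, 2, 3]}
  7. create(b)  ⇒  FFFFF...  {a→[0, 1, 2, 3]; b→[4]}
  8. unlink(a)  ⇒  ....F...  {b→[4]}
  9. append(b, 2)  ⇒  FF..F...  {b→[4, 0, 1]}
  10. unlink(b)  ⇒  ........  {}
  11. create(b)  ⇒  F.......  {b→[0]}
  12. unlink(b)  ⇒  ........  {}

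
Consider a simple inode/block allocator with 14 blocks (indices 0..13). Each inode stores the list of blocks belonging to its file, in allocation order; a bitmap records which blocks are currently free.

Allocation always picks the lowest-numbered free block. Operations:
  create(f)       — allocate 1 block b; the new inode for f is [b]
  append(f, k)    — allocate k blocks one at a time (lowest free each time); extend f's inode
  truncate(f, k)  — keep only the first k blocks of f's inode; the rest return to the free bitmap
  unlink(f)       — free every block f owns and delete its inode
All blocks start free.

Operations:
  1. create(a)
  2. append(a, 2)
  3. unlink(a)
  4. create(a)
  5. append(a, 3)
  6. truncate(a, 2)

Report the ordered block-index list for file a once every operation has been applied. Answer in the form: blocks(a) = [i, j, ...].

blocks(a) = [0, 1]

create(a): bitmap=F............. | a=[0]
append(a, 2): bitmap=FFF........... | a=[0, 1, 2]
unlink(a): bitmap=.............. | 
create(a): bitmap=F............. | a=[0]
append(a, 3): bitmap=FFFF.......... | a=[0, 1, 2, 3]
truncate(a, 2): bitmap=FF............ | a=[0, 1]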